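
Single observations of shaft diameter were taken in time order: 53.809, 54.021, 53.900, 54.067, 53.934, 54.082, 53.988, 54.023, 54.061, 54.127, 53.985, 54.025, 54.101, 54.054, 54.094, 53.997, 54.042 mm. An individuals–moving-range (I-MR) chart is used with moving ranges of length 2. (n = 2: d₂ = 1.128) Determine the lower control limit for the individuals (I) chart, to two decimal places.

53.77

X̄ = (53.809 + 54.021 + 53.900 + 54.067 + 53.934 + 54.082 + 53.988 + 54.023 + 54.061 + 54.127 + 53.985 + 54.025 + 54.101 + 54.054 + 54.094 + 53.997 + 54.042) / 17 = 54.0182
Moving ranges: 0.212, 0.121, 0.167, 0.133, 0.148, 0.094, 0.035, 0.038, 0.066, 0.142, 0.040, 0.076, 0.047, 0.040, 0.097, 0.045; M̄R̄ = 1.5010 / 16 = 0.0938
LCL = X̄ − 3·M̄R̄/d₂ = 54.0182 − 3 × 0.0938 / 1.128 = 53.7687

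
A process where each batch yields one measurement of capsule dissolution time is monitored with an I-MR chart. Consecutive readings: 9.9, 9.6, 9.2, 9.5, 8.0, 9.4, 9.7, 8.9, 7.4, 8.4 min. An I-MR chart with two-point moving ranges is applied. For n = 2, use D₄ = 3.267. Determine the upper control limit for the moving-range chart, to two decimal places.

2.72

Moving ranges: 0.3, 0.4, 0.3, 1.5, 1.4, 0.3, 0.8, 1.5, 1.0; M̄R̄ = 7.5000 / 9 = 0.8333
UCL_MR = D₄·M̄R̄ = 3.267 × 0.8333 = 2.7225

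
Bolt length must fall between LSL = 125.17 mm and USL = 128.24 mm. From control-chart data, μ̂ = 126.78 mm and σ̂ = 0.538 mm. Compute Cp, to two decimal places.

0.95

Cp = (USL − LSL) / (6σ̂) = (128.24 − 125.17) / (6 × 0.538) = 3.0700 / 3.2280 = 0.9511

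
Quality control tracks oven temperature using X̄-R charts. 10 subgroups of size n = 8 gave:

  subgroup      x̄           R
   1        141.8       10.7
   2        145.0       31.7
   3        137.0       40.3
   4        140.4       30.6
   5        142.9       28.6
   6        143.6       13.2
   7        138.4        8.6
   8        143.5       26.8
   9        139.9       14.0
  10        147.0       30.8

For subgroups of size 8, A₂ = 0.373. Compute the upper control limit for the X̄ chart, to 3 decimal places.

X̄̄ = (141.8 + 145.0 + 137.0 + 140.4 + 142.9 + 143.6 + 138.4 + 143.5 + 139.9 + 147.0) / 10 = 1419.5000 / 10 = 141.9500
R̄ = (10.7 + 31.7 + 40.3 + 30.6 + 28.6 + 13.2 + 8.6 + 26.8 + 14.0 + 30.8) / 10 = 235.3000 / 10 = 23.5300
UCL = X̄̄ + A₂·R̄ = 141.9500 + 0.373 × 23.5300 = 150.7267

150.727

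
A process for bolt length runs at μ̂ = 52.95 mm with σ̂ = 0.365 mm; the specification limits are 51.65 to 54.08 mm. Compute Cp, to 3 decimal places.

1.110

Cp = (USL − LSL) / (6σ̂) = (54.08 − 51.65) / (6 × 0.365) = 2.4300 / 2.1900 = 1.1096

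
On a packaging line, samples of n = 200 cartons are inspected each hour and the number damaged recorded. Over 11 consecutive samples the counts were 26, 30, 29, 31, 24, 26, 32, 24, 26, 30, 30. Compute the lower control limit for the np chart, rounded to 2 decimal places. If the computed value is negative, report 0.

13.28

p̄ = Σdᵢ / (k·n) = 308 / (11 × 200) = 0.14000
LCL = np̄ − 3·√(np̄(1−p̄)) = 28.0000 − 3 × 4.9071 = 13.2786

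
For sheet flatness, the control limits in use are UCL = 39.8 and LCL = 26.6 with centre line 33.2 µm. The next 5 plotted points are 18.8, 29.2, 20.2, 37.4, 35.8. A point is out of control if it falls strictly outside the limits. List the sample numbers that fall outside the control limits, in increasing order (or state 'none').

Compare each point to [26.6, 39.8]: sample 1 = 18.8 < LCL; sample 3 = 20.2 < LCL.

1, 3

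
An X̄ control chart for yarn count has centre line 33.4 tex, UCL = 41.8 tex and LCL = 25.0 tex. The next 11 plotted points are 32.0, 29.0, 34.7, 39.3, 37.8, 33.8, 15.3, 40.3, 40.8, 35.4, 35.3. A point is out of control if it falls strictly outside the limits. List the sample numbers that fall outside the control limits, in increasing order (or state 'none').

7

Compare each point to [25.0, 41.8]: sample 7 = 15.3 < LCL.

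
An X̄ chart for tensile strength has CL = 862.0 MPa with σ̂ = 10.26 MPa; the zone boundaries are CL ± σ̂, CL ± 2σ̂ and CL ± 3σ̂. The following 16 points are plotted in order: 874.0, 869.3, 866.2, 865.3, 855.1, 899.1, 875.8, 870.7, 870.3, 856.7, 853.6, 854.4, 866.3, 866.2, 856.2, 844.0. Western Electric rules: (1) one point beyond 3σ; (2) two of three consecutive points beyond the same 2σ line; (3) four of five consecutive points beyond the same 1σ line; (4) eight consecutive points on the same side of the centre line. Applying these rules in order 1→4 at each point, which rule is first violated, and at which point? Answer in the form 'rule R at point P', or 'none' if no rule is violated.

rule 1 at point 6

Zone of each point (C = within 1σ̂, B = 1σ̂–2σ̂, A = 2σ̂–3σ̂, * = beyond 3σ̂; sign = side of CL): 1:+B, 2:+C, 3:+C, 4:+C, 5:-C, 6:+*, 7:+B, 8:+C, 9:+C, 10:-C, 11:-C, 12:-C, 13:+C, 14:+C, 15:-C, 16:-B
Rule 1 (one point beyond the 3σ limits) is satisfied at point 6.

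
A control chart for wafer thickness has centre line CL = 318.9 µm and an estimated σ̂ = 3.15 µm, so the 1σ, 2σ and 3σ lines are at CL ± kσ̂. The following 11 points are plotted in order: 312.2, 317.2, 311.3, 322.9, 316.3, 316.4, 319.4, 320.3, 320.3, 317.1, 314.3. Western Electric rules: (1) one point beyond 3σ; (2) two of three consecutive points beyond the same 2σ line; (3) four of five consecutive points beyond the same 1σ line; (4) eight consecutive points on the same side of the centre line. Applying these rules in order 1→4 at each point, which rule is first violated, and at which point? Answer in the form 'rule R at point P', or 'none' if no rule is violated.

rule 2 at point 3

Zone of each point (C = within 1σ̂, B = 1σ̂–2σ̂, A = 2σ̂–3σ̂, * = beyond 3σ̂; sign = side of CL): 1:-A, 2:-C, 3:-A, 4:+B, 5:-C, 6:-C, 7:+C, 8:+C, 9:+C, 10:-C, 11:-B
Rule 2 (two of three consecutive points beyond the same 2σ limit) is satisfied at point 3.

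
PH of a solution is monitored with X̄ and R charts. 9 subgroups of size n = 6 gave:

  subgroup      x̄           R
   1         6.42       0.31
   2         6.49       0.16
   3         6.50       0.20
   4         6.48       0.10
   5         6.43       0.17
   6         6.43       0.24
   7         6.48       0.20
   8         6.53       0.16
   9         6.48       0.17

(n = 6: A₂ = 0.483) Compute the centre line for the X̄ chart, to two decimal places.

X̄̄ = (6.42 + 6.49 + 6.50 + 6.48 + 6.43 + 6.43 + 6.48 + 6.53 + 6.48) / 9 = 58.2400 / 9 = 6.4711
CL = X̄̄ = 6.4711

6.47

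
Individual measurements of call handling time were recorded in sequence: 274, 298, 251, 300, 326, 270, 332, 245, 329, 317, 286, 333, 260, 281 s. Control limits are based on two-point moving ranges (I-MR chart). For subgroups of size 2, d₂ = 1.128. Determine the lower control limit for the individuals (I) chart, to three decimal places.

X̄ = (274 + 298 + 251 + 300 + 326 + 270 + 332 + 245 + 329 + 317 + 286 + 333 + 260 + 281) / 14 = 293.0000
Moving ranges: 24, 47, 49, 26, 56, 62, 87, 84, 12, 31, 47, 73, 21; M̄R̄ = 619.0000 / 13 = 47.6154
LCL = X̄ − 3·M̄R̄/d₂ = 293.0000 − 3 × 47.6154 / 1.128 = 166.3633

166.363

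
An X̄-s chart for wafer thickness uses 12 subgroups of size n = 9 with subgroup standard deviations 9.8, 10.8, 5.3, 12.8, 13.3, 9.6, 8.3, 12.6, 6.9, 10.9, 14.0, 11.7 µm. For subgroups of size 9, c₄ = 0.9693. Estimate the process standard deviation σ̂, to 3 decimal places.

10.833

s̄ = (9.8 + 10.8 + 5.3 + 12.8 + 13.3 + 9.6 + 8.3 + 12.6 + 6.9 + 10.9 + 14.0 + 11.7) / 12 = 10.5000
σ̂ = s̄ / c₄ = 10.5000 / 0.9693 = 10.8326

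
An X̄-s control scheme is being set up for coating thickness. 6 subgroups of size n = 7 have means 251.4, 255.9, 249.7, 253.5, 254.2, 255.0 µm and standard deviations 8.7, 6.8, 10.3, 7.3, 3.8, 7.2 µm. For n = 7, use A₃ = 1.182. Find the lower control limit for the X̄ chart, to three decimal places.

X̄̄ = (251.4 + 255.9 + 249.7 + 253.5 + 254.2 + 255.0) / 6 = 253.2833
s̄ = (8.7 + 6.8 + 10.3 + 7.3 + 3.8 + 7.2) / 6 = 7.3500
LCL = X̄̄ − A₃·s̄ = 253.2833 − 1.182 × 7.3500 = 244.5956

244.596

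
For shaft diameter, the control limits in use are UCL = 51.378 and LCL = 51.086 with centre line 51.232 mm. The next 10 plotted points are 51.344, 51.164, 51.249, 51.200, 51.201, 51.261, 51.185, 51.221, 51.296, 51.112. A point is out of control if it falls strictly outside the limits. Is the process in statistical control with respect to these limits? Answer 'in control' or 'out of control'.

in control

All 10 points lie within [51.086, 51.378].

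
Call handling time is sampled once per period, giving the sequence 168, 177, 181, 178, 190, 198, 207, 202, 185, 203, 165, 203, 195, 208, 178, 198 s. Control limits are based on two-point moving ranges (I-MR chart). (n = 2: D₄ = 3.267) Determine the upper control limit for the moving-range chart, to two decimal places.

50.53

Moving ranges: 9, 4, 3, 12, 8, 9, 5, 17, 18, 38, 38, 8, 13, 30, 20; M̄R̄ = 232.0000 / 15 = 15.4667
UCL_MR = D₄·M̄R̄ = 3.267 × 15.4667 = 50.5296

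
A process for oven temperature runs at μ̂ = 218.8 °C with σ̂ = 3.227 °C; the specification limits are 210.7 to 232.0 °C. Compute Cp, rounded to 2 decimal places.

Cp = (USL − LSL) / (6σ̂) = (232.0 − 210.7) / (6 × 3.227) = 21.3000 / 19.3620 = 1.1001

1.10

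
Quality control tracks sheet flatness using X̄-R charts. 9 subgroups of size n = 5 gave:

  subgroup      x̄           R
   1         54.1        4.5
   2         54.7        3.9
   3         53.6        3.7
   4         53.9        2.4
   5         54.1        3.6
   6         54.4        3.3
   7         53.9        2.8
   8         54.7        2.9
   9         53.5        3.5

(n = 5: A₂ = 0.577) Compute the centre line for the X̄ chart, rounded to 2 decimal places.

54.10

X̄̄ = (54.1 + 54.7 + 53.6 + 53.9 + 54.1 + 54.4 + 53.9 + 54.7 + 53.5) / 9 = 486.9000 / 9 = 54.1000
CL = X̄̄ = 54.1000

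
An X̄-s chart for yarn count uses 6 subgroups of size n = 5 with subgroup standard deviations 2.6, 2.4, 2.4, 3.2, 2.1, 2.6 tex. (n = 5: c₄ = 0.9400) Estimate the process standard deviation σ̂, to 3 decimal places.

2.713

s̄ = (2.6 + 2.4 + 2.4 + 3.2 + 2.1 + 2.6) / 6 = 2.5500
σ̂ = s̄ / c₄ = 2.5500 / 0.9400 = 2.7128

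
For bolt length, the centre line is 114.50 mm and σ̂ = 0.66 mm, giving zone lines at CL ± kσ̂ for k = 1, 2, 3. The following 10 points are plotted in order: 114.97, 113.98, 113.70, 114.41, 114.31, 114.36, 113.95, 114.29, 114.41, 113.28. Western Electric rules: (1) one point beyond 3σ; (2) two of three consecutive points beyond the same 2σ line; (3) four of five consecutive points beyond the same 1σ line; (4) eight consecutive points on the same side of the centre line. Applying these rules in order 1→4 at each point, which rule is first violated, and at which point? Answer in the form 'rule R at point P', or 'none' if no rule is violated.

rule 4 at point 9

Zone of each point (C = within 1σ̂, B = 1σ̂–2σ̂, A = 2σ̂–3σ̂, * = beyond 3σ̂; sign = side of CL): 1:+C, 2:-C, 3:-B, 4:-C, 5:-C, 6:-C, 7:-C, 8:-C, 9:-C, 10:-B
Rule 4 (eight consecutive points on the same side of the centre line) is satisfied at point 9.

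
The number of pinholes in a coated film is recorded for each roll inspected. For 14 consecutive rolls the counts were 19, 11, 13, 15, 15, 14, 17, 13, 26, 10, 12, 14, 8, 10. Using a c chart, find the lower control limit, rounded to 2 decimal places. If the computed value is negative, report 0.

2.82

c̄ = (19 + 11 + 13 + 15 + 15 + 14 + 17 + 13 + 26 + 10 + 12 + 14 + 8 + 10) / 14 = 197 / 14 = 14.0714
LCL = c̄ − 3√c̄ = 14.0714 − 3 × 3.7512 = 2.8179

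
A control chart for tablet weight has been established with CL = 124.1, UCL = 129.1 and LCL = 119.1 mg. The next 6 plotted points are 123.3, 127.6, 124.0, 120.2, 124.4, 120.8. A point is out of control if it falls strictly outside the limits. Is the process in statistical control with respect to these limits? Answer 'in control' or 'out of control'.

All 6 points lie within [119.1, 129.1].

in control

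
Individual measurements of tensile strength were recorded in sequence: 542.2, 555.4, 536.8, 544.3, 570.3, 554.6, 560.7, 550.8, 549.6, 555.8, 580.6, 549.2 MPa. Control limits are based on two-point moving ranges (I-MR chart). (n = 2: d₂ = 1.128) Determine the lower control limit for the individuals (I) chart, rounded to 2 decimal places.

515.36

X̄ = (542.2 + 555.4 + 536.8 + 544.3 + 570.3 + 554.6 + 560.7 + 550.8 + 549.6 + 555.8 + 580.6 + 549.2) / 12 = 554.1917
Moving ranges: 13.2, 18.6, 7.5, 26.0, 15.7, 6.1, 9.9, 1.2, 6.2, 24.8, 31.4; M̄R̄ = 160.6000 / 11 = 14.6000
LCL = X̄ − 3·M̄R̄/d₂ = 554.1917 − 3 × 14.6000 / 1.128 = 515.3619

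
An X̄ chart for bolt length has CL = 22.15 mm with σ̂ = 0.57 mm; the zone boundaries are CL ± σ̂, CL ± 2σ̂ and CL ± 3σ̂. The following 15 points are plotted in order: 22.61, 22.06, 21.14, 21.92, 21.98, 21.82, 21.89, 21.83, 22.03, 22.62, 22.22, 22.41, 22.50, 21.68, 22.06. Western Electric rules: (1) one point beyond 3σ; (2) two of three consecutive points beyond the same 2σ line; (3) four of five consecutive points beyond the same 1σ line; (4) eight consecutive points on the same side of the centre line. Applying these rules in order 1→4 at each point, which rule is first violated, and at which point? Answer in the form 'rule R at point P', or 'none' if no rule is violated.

Zone of each point (C = within 1σ̂, B = 1σ̂–2σ̂, A = 2σ̂–3σ̂, * = beyond 3σ̂; sign = side of CL): 1:+C, 2:-C, 3:-B, 4:-C, 5:-C, 6:-C, 7:-C, 8:-C, 9:-C, 10:+C, 11:+C, 12:+C, 13:+C, 14:-C, 15:-C
Rule 4 (eight consecutive points on the same side of the centre line) is satisfied at point 9.

rule 4 at point 9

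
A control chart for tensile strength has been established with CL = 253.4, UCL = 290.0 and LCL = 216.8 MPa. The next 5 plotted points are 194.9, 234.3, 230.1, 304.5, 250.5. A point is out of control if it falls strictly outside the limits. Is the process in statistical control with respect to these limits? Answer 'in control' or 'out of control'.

Compare each point to [216.8, 290.0]: sample 1 = 194.9 < LCL; sample 4 = 304.5 > UCL.

out of control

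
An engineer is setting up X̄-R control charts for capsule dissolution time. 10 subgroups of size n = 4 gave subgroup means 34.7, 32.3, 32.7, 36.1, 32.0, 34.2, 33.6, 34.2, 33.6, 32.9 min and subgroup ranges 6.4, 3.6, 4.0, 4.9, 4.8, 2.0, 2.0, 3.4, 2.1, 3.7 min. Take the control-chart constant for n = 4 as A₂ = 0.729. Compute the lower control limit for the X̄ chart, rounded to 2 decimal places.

X̄̄ = (34.7 + 32.3 + 32.7 + 36.1 + 32.0 + 34.2 + 33.6 + 34.2 + 33.6 + 32.9) / 10 = 336.3000 / 10 = 33.6300
R̄ = (6.4 + 3.6 + 4.0 + 4.9 + 4.8 + 2.0 + 2.0 + 3.4 + 2.1 + 3.7) / 10 = 36.9000 / 10 = 3.6900
LCL = X̄̄ − A₂·R̄ = 33.6300 − 0.729 × 3.6900 = 30.9400

30.94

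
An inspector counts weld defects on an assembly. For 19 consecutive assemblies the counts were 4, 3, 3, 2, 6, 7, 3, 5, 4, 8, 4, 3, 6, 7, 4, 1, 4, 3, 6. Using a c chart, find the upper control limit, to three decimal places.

10.639

c̄ = (4 + 3 + 3 + 2 + 6 + 7 + 3 + 5 + 4 + 8 + 4 + 3 + 6 + 7 + 4 + 1 + 4 + 3 + 6) / 19 = 83 / 19 = 4.3684
UCL = c̄ + 3√c̄ = 4.3684 + 3 × √4.3684 = 4.3684 + 3 × 2.0901 = 10.6387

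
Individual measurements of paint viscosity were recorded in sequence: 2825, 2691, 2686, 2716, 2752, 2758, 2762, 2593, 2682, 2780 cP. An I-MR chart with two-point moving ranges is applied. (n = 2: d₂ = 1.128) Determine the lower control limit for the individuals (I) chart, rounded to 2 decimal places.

X̄ = (2825 + 2691 + 2686 + 2716 + 2752 + 2758 + 2762 + 2593 + 2682 + 2780) / 10 = 2724.5000
Moving ranges: 134, 5, 30, 36, 6, 4, 169, 89, 98; M̄R̄ = 571.0000 / 9 = 63.4444
LCL = X̄ − 3·M̄R̄/d₂ = 2724.5000 − 3 × 63.4444 / 1.128 = 2555.7648

2555.76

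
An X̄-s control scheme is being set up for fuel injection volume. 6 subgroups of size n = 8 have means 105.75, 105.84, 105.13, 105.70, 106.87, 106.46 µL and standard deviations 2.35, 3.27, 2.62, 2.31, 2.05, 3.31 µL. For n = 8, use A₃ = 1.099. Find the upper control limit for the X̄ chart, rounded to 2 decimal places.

108.87

X̄̄ = (105.75 + 105.84 + 105.13 + 105.70 + 106.87 + 106.46) / 6 = 105.9583
s̄ = (2.35 + 3.27 + 2.62 + 2.31 + 2.05 + 3.31) / 6 = 2.6517
UCL = X̄̄ + A₃·s̄ = 105.9583 + 1.099 × 2.6517 = 108.8725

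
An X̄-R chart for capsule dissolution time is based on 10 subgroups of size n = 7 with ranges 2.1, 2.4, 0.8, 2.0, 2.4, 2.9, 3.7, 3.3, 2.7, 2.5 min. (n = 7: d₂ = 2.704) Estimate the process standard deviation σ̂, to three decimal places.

0.917

R̄ = (2.1 + 2.4 + 0.8 + 2.0 + 2.4 + 2.9 + 3.7 + 3.3 + 2.7 + 2.5) / 10 = 2.4800
σ̂ = R̄ / d₂ = 2.4800 / 2.704 = 0.9172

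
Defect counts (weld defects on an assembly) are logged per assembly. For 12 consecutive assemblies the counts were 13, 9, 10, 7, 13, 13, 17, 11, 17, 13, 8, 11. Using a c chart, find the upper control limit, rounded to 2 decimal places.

c̄ = (13 + 9 + 10 + 7 + 13 + 13 + 17 + 11 + 17 + 13 + 8 + 11) / 12 = 142 / 12 = 11.8333
UCL = c̄ + 3√c̄ = 11.8333 + 3 × √11.8333 = 11.8333 + 3 × 3.4400 = 22.1532

22.15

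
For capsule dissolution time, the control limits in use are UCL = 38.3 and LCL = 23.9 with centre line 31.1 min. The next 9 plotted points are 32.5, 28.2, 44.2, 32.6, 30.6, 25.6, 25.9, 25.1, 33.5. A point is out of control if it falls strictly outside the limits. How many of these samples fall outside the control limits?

Compare each point to [23.9, 38.3]: sample 3 = 44.2 > UCL.

1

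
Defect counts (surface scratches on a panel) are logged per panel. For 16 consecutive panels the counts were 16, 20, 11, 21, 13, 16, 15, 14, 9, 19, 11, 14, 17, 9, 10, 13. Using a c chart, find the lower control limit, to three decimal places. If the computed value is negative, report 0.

c̄ = (16 + 20 + 11 + 21 + 13 + 16 + 15 + 14 + 9 + 19 + 11 + 14 + 17 + 9 + 10 + 13) / 16 = 228 / 16 = 14.2500
LCL = c̄ − 3√c̄ = 14.2500 − 3 × 3.7749 = 2.9252

2.925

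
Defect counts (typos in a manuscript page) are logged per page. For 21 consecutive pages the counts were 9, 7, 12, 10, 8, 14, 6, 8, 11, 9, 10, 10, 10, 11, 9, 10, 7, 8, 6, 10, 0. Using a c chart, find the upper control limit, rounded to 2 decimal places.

c̄ = (9 + 7 + 12 + 10 + 8 + 14 + 6 + 8 + 11 + 9 + 10 + 10 + 10 + 11 + 9 + 10 + 7 + 8 + 6 + 10 + 0) / 21 = 185 / 21 = 8.8095
UCL = c̄ + 3√c̄ = 8.8095 + 3 × √8.8095 = 8.8095 + 3 × 2.9681 = 17.7138

17.71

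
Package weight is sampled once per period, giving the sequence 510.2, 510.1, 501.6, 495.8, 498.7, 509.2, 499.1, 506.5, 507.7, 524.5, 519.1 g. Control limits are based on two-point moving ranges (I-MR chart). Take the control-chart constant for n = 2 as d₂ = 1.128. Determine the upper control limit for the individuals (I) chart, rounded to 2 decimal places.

525.77

X̄ = (510.2 + 510.1 + 501.6 + 495.8 + 498.7 + 509.2 + 499.1 + 506.5 + 507.7 + 524.5 + 519.1) / 11 = 507.5000
Moving ranges: 0.1, 8.5, 5.8, 2.9, 10.5, 10.1, 7.4, 1.2, 16.8, 5.4; M̄R̄ = 68.7000 / 10 = 6.8700
UCL = X̄ + 3·M̄R̄/d₂ = 507.5000 + 3 × 6.8700 / 1.128 = 525.7713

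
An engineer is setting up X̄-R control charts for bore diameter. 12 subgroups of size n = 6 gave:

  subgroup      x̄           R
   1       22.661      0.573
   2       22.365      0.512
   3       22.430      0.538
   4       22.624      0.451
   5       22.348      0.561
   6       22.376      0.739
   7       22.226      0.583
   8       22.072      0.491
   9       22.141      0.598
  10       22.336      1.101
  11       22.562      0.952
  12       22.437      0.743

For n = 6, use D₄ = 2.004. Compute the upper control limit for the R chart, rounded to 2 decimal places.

R̄ = (0.573 + 0.512 + 0.538 + 0.451 + 0.561 + 0.739 + 0.583 + 0.491 + 0.598 + 1.101 + 0.952 + 0.743) / 12 = 7.8420 / 12 = 0.6535
UCL_R = D₄·R̄ = 2.004 × 0.6535 = 1.3096

1.31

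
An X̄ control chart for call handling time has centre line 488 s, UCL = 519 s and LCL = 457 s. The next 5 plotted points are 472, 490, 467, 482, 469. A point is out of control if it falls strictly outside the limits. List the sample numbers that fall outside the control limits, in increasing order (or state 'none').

All 5 points lie within [457, 519].

none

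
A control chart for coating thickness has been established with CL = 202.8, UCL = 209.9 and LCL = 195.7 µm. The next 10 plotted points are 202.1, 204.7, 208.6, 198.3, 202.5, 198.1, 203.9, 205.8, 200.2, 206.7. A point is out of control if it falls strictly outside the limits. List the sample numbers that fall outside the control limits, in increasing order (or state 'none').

none

All 10 points lie within [195.7, 209.9].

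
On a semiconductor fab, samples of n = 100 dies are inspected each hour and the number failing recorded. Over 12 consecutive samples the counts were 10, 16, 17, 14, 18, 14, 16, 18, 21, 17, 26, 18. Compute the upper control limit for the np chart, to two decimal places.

28.37

p̄ = Σdᵢ / (k·n) = 205 / (12 × 100) = 0.17083
UCL = np̄ + 3·√(np̄(1−p̄)) = 17.0833 + 3 × √(17.0833×0.82917) = 17.0833 + 3 × 3.7636 = 28.3742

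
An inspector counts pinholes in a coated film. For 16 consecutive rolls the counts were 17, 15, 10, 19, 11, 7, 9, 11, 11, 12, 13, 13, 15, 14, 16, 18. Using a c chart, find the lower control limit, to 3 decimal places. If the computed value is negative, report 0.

c̄ = (17 + 15 + 10 + 19 + 11 + 7 + 9 + 11 + 11 + 12 + 13 + 13 + 15 + 14 + 16 + 18) / 16 = 211 / 16 = 13.1875
LCL = c̄ − 3√c̄ = 13.1875 − 3 × 3.6315 = 2.2931

2.293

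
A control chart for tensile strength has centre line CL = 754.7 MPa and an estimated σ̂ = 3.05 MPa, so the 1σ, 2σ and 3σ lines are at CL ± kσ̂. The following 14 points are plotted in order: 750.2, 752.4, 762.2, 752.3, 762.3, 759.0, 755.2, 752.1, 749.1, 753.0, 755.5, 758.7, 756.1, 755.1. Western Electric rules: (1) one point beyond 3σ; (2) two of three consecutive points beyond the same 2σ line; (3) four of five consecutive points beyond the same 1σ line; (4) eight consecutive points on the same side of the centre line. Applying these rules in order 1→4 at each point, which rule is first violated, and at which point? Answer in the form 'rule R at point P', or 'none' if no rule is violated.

rule 2 at point 5

Zone of each point (C = within 1σ̂, B = 1σ̂–2σ̂, A = 2σ̂–3σ̂, * = beyond 3σ̂; sign = side of CL): 1:-B, 2:-C, 3:+A, 4:-C, 5:+A, 6:+B, 7:+C, 8:-C, 9:-B, 10:-C, 11:+C, 12:+B, 13:+C, 14:+C
Rule 2 (two of three consecutive points beyond the same 2σ limit) is satisfied at point 5.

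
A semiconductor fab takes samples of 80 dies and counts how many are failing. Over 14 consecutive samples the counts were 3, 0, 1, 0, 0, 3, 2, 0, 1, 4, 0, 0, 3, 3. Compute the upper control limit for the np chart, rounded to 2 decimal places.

p̄ = Σdᵢ / (k·n) = 20 / (14 × 80) = 0.01786
UCL = np̄ + 3·√(np̄(1−p̄)) = 1.4286 + 3 × √(1.4286×0.98214) = 1.4286 + 3 × 1.1845 = 4.9821

4.98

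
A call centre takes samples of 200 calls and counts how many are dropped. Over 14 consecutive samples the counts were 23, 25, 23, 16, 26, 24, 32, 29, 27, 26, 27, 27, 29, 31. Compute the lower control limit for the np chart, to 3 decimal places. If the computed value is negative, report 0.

p̄ = Σdᵢ / (k·n) = 365 / (14 × 200) = 0.13036
LCL = np̄ − 3·√(np̄(1−p̄)) = 26.0714 − 3 × 4.7616 = 11.7866

11.787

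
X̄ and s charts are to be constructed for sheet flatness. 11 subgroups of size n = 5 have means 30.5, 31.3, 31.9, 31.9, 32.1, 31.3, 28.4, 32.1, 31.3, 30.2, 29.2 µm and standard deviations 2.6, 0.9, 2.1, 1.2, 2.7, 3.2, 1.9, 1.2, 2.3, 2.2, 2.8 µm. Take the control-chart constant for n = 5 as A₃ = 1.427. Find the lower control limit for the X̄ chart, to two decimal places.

X̄̄ = (30.5 + 31.3 + 31.9 + 31.9 + 32.1 + 31.3 + 28.4 + 32.1 + 31.3 + 30.2 + 29.2) / 11 = 30.9273
s̄ = (2.6 + 0.9 + 2.1 + 1.2 + 2.7 + 3.2 + 1.9 + 1.2 + 2.3 + 2.2 + 2.8) / 11 = 2.1000
LCL = X̄̄ − A₃·s̄ = 30.9273 − 1.427 × 2.1000 = 27.9306

27.93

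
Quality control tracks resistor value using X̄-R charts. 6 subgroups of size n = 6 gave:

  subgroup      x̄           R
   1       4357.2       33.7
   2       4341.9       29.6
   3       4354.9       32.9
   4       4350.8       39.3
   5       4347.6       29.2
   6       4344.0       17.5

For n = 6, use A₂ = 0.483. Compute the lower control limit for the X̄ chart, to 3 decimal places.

4334.733

X̄̄ = (4357.2 + 4341.9 + 4354.9 + 4350.8 + 4347.6 + 4344.0) / 6 = 26096.4000 / 6 = 4349.4000
R̄ = (33.7 + 29.6 + 32.9 + 39.3 + 29.2 + 17.5) / 6 = 182.2000 / 6 = 30.3667
LCL = X̄̄ − A₂·R̄ = 4349.4000 − 0.483 × 30.3667 = 4334.7329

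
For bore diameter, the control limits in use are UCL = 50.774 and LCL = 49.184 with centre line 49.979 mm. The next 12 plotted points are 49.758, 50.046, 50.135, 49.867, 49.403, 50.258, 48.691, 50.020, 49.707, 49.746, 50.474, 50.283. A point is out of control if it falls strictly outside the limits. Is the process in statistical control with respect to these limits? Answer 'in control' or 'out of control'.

out of control

Compare each point to [49.184, 50.774]: sample 7 = 48.691 < LCL.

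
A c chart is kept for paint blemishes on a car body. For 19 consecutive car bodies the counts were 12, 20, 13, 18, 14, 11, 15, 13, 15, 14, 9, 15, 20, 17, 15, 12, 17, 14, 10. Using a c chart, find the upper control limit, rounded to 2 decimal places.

25.81

c̄ = (12 + 20 + 13 + 18 + 14 + 11 + 15 + 13 + 15 + 14 + 9 + 15 + 20 + 17 + 15 + 12 + 17 + 14 + 10) / 19 = 274 / 19 = 14.4211
UCL = c̄ + 3√c̄ = 14.4211 + 3 × √14.4211 = 14.4211 + 3 × 3.7975 = 25.8136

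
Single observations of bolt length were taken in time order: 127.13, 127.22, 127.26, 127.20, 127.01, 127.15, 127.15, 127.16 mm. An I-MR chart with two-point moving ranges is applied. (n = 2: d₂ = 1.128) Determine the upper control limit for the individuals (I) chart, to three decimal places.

127.361

X̄ = (127.13 + 127.22 + 127.26 + 127.20 + 127.01 + 127.15 + 127.15 + 127.16) / 8 = 127.1600
Moving ranges: 0.09, 0.04, 0.06, 0.19, 0.14, 0.00, 0.01; M̄R̄ = 0.5300 / 7 = 0.0757
UCL = X̄ + 3·M̄R̄/d₂ = 127.1600 + 3 × 0.0757 / 1.128 = 127.3614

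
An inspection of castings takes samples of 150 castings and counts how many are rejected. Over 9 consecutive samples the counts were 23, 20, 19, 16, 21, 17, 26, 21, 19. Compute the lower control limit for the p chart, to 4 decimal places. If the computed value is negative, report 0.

p̄ = Σdᵢ / (k·n) = 182 / (9 × 150) = 0.13481
LCL = p̄ − 3·√(p̄(1−p̄)/n) = 0.13481 − 3 × 0.02789 = 0.05116

0.0512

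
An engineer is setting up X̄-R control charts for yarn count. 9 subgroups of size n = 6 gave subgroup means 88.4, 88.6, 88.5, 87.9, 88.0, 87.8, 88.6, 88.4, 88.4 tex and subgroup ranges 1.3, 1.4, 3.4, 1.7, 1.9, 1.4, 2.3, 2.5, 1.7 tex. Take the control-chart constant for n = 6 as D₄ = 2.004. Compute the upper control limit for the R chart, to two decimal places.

3.92

R̄ = (1.3 + 1.4 + 3.4 + 1.7 + 1.9 + 1.4 + 2.3 + 2.5 + 1.7) / 9 = 17.6000 / 9 = 1.9556
UCL_R = D₄·R̄ = 2.004 × 1.9556 = 3.9189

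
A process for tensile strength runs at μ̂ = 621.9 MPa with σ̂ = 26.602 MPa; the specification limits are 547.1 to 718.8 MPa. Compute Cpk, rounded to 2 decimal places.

Cpu = (USL − μ̂) / (3σ̂) = (718.8 − 621.9) / (3 × 26.602) = 1.2142; Cpl = (μ̂ − LSL) / (3σ̂) = (621.9 − 547.1) / (3 × 26.602) = 0.9373; Cpk = min(Cpu, Cpl) = 0.9373

0.94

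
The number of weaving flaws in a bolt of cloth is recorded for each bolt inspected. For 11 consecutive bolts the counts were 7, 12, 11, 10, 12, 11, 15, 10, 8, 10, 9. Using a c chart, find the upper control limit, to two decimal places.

c̄ = (7 + 12 + 11 + 10 + 12 + 11 + 15 + 10 + 8 + 10 + 9) / 11 = 115 / 11 = 10.4545
UCL = c̄ + 3√c̄ = 10.4545 + 3 × √10.4545 = 10.4545 + 3 × 3.2333 = 20.1546

20.15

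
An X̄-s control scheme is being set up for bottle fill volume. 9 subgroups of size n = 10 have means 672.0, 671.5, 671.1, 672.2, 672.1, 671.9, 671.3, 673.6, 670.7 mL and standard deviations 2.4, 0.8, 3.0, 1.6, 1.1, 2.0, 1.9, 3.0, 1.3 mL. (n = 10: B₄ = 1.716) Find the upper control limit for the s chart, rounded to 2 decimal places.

s̄ = (2.4 + 0.8 + 3.0 + 1.6 + 1.1 + 2.0 + 1.9 + 3.0 + 1.3) / 9 = 1.9000
UCL_s = B₄·s̄ = 1.716 × 1.9000 = 3.2604

3.26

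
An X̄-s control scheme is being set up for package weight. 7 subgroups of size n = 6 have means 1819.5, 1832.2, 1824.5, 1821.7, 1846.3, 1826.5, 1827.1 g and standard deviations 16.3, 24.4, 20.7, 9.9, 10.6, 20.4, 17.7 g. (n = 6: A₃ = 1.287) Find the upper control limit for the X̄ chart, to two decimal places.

1850.32

X̄̄ = (1819.5 + 1832.2 + 1824.5 + 1821.7 + 1846.3 + 1826.5 + 1827.1) / 7 = 1828.2571
s̄ = (16.3 + 24.4 + 20.7 + 9.9 + 10.6 + 20.4 + 17.7) / 7 = 17.1429
UCL = X̄̄ + A₃·s̄ = 1828.2571 + 1.287 × 17.1429 = 1850.3200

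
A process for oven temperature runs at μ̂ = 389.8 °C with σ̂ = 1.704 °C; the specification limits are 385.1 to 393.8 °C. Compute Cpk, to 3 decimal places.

Cpu = (USL − μ̂) / (3σ̂) = (393.8 − 389.8) / (3 × 1.704) = 0.7825; Cpl = (μ̂ − LSL) / (3σ̂) = (389.8 − 385.1) / (3 × 1.704) = 0.9194; Cpk = min(Cpu, Cpl) = 0.7825

0.782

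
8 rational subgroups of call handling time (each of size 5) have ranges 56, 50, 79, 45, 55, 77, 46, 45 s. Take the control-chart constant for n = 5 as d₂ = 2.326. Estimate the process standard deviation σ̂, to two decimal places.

R̄ = (56 + 50 + 79 + 45 + 55 + 77 + 46 + 45) / 8 = 56.6250
σ̂ = R̄ / d₂ = 56.6250 / 2.326 = 24.3444

24.34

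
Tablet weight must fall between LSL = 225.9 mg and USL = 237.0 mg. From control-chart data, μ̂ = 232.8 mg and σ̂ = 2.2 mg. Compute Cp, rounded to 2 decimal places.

0.84

Cp = (USL − LSL) / (6σ̂) = (237.0 − 225.9) / (6 × 2.2) = 11.1000 / 13.2000 = 0.8409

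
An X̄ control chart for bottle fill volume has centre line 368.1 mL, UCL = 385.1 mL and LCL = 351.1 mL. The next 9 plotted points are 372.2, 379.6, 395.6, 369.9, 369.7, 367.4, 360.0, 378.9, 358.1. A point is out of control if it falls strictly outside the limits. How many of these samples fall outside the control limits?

1

Compare each point to [351.1, 385.1]: sample 3 = 395.6 > UCL.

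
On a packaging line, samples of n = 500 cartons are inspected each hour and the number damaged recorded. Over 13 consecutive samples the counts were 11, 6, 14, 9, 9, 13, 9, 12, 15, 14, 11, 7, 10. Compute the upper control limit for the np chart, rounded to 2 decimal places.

p̄ = Σdᵢ / (k·n) = 140 / (13 × 500) = 0.02154
UCL = np̄ + 3·√(np̄(1−p̄)) = 10.7692 + 3 × √(10.7692×0.97846) = 10.7692 + 3 × 3.2461 = 20.5076

20.51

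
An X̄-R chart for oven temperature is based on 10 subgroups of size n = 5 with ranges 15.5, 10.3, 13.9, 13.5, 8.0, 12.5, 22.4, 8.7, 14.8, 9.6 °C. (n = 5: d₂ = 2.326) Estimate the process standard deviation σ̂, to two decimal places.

5.55

R̄ = (15.5 + 10.3 + 13.9 + 13.5 + 8.0 + 12.5 + 22.4 + 8.7 + 14.8 + 9.6) / 10 = 12.9200
σ̂ = R̄ / d₂ = 12.9200 / 2.326 = 5.5546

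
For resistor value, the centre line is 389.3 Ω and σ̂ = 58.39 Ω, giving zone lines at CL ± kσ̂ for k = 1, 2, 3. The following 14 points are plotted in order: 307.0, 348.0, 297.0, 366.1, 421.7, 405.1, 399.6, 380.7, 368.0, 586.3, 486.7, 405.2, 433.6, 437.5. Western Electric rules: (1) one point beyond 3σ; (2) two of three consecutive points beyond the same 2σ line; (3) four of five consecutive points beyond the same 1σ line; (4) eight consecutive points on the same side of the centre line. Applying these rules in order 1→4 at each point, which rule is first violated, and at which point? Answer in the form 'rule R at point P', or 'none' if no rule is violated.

Zone of each point (C = within 1σ̂, B = 1σ̂–2σ̂, A = 2σ̂–3σ̂, * = beyond 3σ̂; sign = side of CL): 1:-B, 2:-C, 3:-B, 4:-C, 5:+C, 6:+C, 7:+C, 8:-C, 9:-C, 10:+*, 11:+B, 12:+C, 13:+C, 14:+C
Rule 1 (one point beyond the 3σ limits) is satisfied at point 10.

rule 1 at point 10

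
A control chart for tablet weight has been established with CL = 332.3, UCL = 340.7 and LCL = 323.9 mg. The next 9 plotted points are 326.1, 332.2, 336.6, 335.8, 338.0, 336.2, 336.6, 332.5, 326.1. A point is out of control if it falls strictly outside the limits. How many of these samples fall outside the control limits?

All 9 points lie within [323.9, 340.7].

0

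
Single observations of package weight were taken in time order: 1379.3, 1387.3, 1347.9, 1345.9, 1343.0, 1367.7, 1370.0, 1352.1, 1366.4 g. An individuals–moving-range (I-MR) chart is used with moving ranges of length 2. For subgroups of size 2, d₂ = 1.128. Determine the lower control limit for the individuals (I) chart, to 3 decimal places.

X̄ = (1379.3 + 1387.3 + 1347.9 + 1345.9 + 1343.0 + 1367.7 + 1370.0 + 1352.1 + 1366.4) / 9 = 1362.1778
Moving ranges: 8.0, 39.4, 2.0, 2.9, 24.7, 2.3, 17.9, 14.3; M̄R̄ = 111.5000 / 8 = 13.9375
LCL = X̄ − 3·M̄R̄/d₂ = 1362.1778 − 3 × 13.9375 / 1.128 = 1325.1100

1325.110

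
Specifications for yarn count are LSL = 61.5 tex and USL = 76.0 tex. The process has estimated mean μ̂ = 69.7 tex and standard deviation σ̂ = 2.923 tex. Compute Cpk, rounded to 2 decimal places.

Cpu = (USL − μ̂) / (3σ̂) = (76.0 − 69.7) / (3 × 2.923) = 0.7184; Cpl = (μ̂ − LSL) / (3σ̂) = (69.7 − 61.5) / (3 × 2.923) = 0.9351; Cpk = min(Cpu, Cpl) = 0.7184

0.72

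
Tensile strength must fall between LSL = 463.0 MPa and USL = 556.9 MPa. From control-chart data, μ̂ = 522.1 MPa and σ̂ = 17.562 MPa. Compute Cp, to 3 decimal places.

Cp = (USL − LSL) / (6σ̂) = (556.9 − 463.0) / (6 × 17.562) = 93.9000 / 105.3720 = 0.8911

0.891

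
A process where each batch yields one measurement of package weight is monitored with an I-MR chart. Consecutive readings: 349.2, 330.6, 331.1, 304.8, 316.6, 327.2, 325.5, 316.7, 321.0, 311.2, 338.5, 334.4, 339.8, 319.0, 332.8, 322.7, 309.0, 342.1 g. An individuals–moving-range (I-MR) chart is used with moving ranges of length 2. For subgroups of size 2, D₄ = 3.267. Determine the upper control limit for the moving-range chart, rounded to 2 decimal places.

Moving ranges: 18.6, 0.5, 26.3, 11.8, 10.6, 1.7, 8.8, 4.3, 9.8, 27.3, 4.1, 5.4, 20.8, 13.8, 10.1, 13.7, 33.1; M̄R̄ = 220.7000 / 17 = 12.9824
UCL_MR = D₄·M̄R̄ = 3.267 × 12.9824 = 42.4133

42.41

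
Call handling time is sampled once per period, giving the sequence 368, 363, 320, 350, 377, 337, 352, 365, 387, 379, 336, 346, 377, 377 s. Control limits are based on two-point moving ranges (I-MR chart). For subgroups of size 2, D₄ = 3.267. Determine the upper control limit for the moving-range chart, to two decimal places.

Moving ranges: 5, 43, 30, 27, 40, 15, 13, 22, 8, 43, 10, 31, 0; M̄R̄ = 287.0000 / 13 = 22.0769
UCL_MR = D₄·M̄R̄ = 3.267 × 22.0769 = 72.1253

72.13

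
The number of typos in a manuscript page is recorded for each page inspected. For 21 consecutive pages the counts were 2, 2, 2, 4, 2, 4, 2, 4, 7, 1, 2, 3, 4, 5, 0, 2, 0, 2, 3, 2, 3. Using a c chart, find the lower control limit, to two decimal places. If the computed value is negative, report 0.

c̄ = (2 + 2 + 2 + 4 + 2 + 4 + 2 + 4 + 7 + 1 + 2 + 3 + 4 + 5 + 0 + 2 + 0 + 2 + 3 + 2 + 3) / 21 = 56 / 21 = 2.6667
LCL = c̄ − 3√c̄ = 2.6667 − 3 × 1.6330 = -2.2323 → 0 (cannot be negative)

0.00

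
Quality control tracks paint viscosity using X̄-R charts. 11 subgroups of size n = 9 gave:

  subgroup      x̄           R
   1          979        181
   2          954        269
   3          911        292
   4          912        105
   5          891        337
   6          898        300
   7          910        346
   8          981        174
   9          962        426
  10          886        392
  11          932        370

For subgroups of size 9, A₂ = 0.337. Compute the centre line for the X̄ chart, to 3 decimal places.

X̄̄ = (979 + 954 + 911 + 912 + 891 + 898 + 910 + 981 + 962 + 886 + 932) / 11 = 10216.0000 / 11 = 928.7273
CL = X̄̄ = 928.7273

928.727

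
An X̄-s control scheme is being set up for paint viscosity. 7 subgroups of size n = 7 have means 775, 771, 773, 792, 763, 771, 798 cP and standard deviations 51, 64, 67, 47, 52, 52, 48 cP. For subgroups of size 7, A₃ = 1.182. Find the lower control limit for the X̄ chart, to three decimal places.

X̄̄ = (775 + 771 + 773 + 792 + 763 + 771 + 798) / 7 = 777.5714
s̄ = (51 + 64 + 67 + 47 + 52 + 52 + 48) / 7 = 54.4286
LCL = X̄̄ − A₃·s̄ = 777.5714 − 1.182 × 54.4286 = 713.2369

713.237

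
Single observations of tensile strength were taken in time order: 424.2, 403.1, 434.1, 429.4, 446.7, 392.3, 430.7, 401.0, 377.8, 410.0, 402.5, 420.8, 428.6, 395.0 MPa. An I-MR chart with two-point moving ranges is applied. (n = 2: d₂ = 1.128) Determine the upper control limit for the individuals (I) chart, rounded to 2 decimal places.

X̄ = (424.2 + 403.1 + 434.1 + 429.4 + 446.7 + 392.3 + 430.7 + 401.0 + 377.8 + 410.0 + 402.5 + 420.8 + 428.6 + 395.0) / 14 = 414.0143
Moving ranges: 21.1, 31.0, 4.7, 17.3, 54.4, 38.4, 29.7, 23.2, 32.2, 7.5, 18.3, 7.8, 33.6; M̄R̄ = 319.2000 / 13 = 24.5538
UCL = X̄ + 3·M̄R̄/d₂ = 414.0143 + 3 × 24.5538 / 1.128 = 479.3171

479.32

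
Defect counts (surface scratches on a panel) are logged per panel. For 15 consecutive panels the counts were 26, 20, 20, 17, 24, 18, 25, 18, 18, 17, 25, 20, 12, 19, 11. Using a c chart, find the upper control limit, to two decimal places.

c̄ = (26 + 20 + 20 + 17 + 24 + 18 + 25 + 18 + 18 + 17 + 25 + 20 + 12 + 19 + 11) / 15 = 290 / 15 = 19.3333
UCL = c̄ + 3√c̄ = 19.3333 + 3 × √19.3333 = 19.3333 + 3 × 4.3970 = 32.5242

32.52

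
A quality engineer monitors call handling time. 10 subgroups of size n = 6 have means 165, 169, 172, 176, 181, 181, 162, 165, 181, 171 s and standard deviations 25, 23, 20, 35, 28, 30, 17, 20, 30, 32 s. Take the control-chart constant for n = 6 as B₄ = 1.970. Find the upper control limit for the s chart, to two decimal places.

s̄ = (25 + 23 + 20 + 35 + 28 + 30 + 17 + 20 + 30 + 32) / 10 = 26.0000
UCL_s = B₄·s̄ = 1.970 × 26.0000 = 51.2200

51.22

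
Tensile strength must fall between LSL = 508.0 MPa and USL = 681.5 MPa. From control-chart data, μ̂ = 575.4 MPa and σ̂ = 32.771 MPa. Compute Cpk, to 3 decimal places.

Cpu = (USL − μ̂) / (3σ̂) = (681.5 − 575.4) / (3 × 32.771) = 1.0792; Cpl = (μ̂ − LSL) / (3σ̂) = (575.4 − 508.0) / (3 × 32.771) = 0.6856; Cpk = min(Cpu, Cpl) = 0.6856

0.686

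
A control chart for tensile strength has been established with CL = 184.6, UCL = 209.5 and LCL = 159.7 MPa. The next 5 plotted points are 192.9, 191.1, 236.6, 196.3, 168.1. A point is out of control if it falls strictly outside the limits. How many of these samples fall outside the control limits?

1

Compare each point to [159.7, 209.5]: sample 3 = 236.6 > UCL.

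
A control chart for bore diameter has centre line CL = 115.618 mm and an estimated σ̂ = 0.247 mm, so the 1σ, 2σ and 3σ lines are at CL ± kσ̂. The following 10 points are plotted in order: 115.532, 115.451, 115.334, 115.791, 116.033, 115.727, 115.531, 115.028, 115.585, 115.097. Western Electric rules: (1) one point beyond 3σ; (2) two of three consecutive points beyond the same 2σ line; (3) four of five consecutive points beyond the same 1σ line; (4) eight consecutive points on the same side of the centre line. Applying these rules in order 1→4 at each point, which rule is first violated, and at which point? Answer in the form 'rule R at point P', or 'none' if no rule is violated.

rule 2 at point 10

Zone of each point (C = within 1σ̂, B = 1σ̂–2σ̂, A = 2σ̂–3σ̂, * = beyond 3σ̂; sign = side of CL): 1:-C, 2:-C, 3:-B, 4:+C, 5:+B, 6:+C, 7:-C, 8:-A, 9:-C, 10:-A
Rule 2 (two of three consecutive points beyond the same 2σ limit) is satisfied at point 10.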